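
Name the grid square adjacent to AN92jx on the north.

AN93ja

Latitude subsquare x = 23; +1 → 24, wraps to 0 = a, carry into square.
Latitude square 2; +1 → 3.
The longitude characters are unchanged.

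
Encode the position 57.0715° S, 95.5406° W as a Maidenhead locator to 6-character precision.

ED22fw

Add 180° to longitude and 90° to latitude: 84.4594, 32.9285.
Field: lon ⌊84.4594/20⌋ = 4 → E; lat ⌊32.9285/10⌋ = 3 → D.
Square: lon ⌊4.4594/2⌋ = 2; lat ⌊2.9285/1⌋ = 2.
Subsquare: lon ⌊0.4594/0.0833333⌋ = 5 → f; lat ⌊0.9285/0.0416667⌋ = 22 → w.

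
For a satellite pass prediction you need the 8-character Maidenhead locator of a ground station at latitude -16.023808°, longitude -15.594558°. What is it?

Shift to the Maidenhead origin (180°W, 90°S): lon 164.40544, lat 73.97619.
Field: lon ⌊164.40544/20⌋ = 8 → I; lat ⌊73.97619/10⌋ = 7 → H.
Square: lon ⌊4.40544/2⌋ = 2; lat ⌊3.97619/1⌋ = 3.
Subsquare: lon ⌊0.40544/0.0833333⌋ = 4 → e; lat ⌊0.97619/0.0416667⌋ = 23 → x.
Extended square: lon ⌊0.07211/0.00833333⌋ = 8; lat ⌊0.01786/0.00416667⌋ = 4.

IH23ex84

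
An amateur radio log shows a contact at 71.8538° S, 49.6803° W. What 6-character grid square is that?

Offset from 180°W / 90°S: lon 130.3197°, lat 18.1462°.
Field: 130.3197/20 → 6 → G, 18.1462/10 → 1 → B; chars GB.
Square: 10.3197/2 → 5, 8.1462/1 → 8; chars 58.
Subsquare: 0.3197/0.0833333 → 3 → d, 0.1462/0.0416667 → 3 → d; chars dd.

GB58dd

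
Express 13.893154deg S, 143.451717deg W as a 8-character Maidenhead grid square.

BH86gc55

Shift to the Maidenhead origin (180°W, 90°S): lon 36.54828, lat 76.10685.
Field: 36.54828/20 → 1 → B, 76.10685/10 → 7 → H; chars BH.
Square: 16.54828/2 → 8, 6.10685/1 → 6; chars 86.
Subsquare: 0.54828/0.0833333 → 6 → g, 0.10685/0.0416667 → 2 → c; chars gc.
Extended square: 0.04828/0.00833333 → 5, 0.02351/0.00416667 → 5; chars 55.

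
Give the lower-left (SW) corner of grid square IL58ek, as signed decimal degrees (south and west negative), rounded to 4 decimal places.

28.4167, -9.6667

Field I=8, L=11: +8·20° lon, +11·10° lat → SW at lon -20°, lat 20°.
Square 5, 8: +5·2° lon, +8·1° lat → SW at lon -10°, lat 28°.
Subsquare e=4, k=10: +4·0.0833333° lon, +10·0.0416667° lat → SW at lon -9.66667°, lat 28.4167°.
latitude 28.4167, longitude -9.6667.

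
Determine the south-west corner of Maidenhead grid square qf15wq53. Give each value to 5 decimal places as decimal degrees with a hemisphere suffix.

34.32083° S, 143.87500° E

Field Q=16, F=5: +16·20° lon, +5·10° lat → SW at lon 140°, lat -40°.
Square 1, 5: +1·2° lon, +5·1° lat → SW at lon 142°, lat -35°.
Subsquare w=22, q=16: +22·0.0833333° lon, +16·0.0416667° lat → SW at lon 143.833°, lat -34.3333°.
Extended square 5, 3: +5·0.00833333° lon, +3·0.00416667° lat → SW at lon 143.875°, lat -34.3208°.
latitude 34.32083° S, longitude 143.87500° E.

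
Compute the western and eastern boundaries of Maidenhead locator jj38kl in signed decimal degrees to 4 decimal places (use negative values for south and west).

Field J=9, J=9: +9·20° lon, +9·10° lat → SW at lon 0°, lat 0°.
Square 3, 8: +3·2° lon, +8·1° lat → SW at lon 6°, lat 8°.
Subsquare k=10, l=11: +10·0.0833333° lon, +11·0.0416667° lat → SW at lon 6.83333°, lat 8.45833°.
Cell spans 0.0833333° lon × 0.0416667° lat.
west 6.8333, east 6.9167.

6.8333, 6.9167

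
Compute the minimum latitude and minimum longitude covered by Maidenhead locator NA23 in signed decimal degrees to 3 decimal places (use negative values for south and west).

-87.000, 84.000

Field N=13, A=0: +13·20° lon, +0·10° lat → SW at lon 80°, lat -90°.
Square 2, 3: +2·2° lon, +3·1° lat → SW at lon 84°, lat -87°.
latitude -87.000, longitude 84.000.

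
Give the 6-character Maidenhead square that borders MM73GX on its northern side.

MM74ga

Latitude subsquare x = 23; +1 → 24, wraps to 0 = a, carry into square.
Latitude square 3; +1 → 4.
The longitude characters are unchanged.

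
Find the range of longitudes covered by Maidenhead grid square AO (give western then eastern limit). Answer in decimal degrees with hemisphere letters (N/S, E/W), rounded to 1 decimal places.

180.0° W, 160.0° W

Field A=0, O=14: +0·20° lon, +14·10° lat → SW at lon -180°, lat 50°.
Cell spans 20° lon × 10° lat.
west 180.0° W, east 160.0° W.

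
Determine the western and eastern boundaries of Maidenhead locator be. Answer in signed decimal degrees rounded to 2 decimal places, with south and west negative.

-160.00, -140.00

Field B=1, E=4: +1·20° lon, +4·10° lat → SW at lon -160°, lat -50°.
Cell spans 20° lon × 10° lat.
west -160.00, east -140.00.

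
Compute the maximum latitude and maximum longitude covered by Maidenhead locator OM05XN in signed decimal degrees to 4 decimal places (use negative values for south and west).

35.5833, 102.0000

Field O=14, M=12: +14·20° lon, +12·10° lat → SW at lon 100°, lat 30°.
Square 0, 5: +0·2° lon, +5·1° lat → SW at lon 100°, lat 35°.
Subsquare x=23, n=13: +23·0.0833333° lon, +13·0.0416667° lat → SW at lon 101.917°, lat 35.5417°.
Cell spans 0.0833333° lon × 0.0416667° lat. NE corner is SW corner plus one full cell.
latitude 35.5833, longitude 102.0000.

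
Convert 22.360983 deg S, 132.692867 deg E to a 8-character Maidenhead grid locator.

PG67ip33

Offset from 180°W / 90°S: lon 312.69287°, lat 67.63902°.
Field (20°×10°, letters A–R): 312.69287/20 → 15 → P, 67.63902/10 → 6 → G; chars PG.
Square (2°×1°, digits 0–9): 12.69287/2 → 6, 7.63902/1 → 7; chars 67.
Subsquare (5′×2.5′, letters a–x): 0.69287/0.0833333 → 8 → i, 0.63902/0.0416667 → 15 → p; chars ip.
Extended square (30″×15″, digits 0–9): 0.02620/0.00833333 → 3, 0.01402/0.00416667 → 3; chars 33.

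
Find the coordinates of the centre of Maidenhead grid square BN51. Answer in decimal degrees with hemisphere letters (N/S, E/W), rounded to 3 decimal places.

Field B=1, N=13: +1·20° lon, +13·10° lat → SW at lon -160°, lat 40°.
Square 5, 1: +5·2° lon, +1·1° lat → SW at lon -150°, lat 41°.
Cell spans 2° lon × 1° lat. Centre is SW corner plus half of each.
latitude 41.500° N, longitude 149.000° W.

41.500° N, 149.000° W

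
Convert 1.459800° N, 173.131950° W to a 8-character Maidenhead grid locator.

Offset from 180°W / 90°S: lon 6.86805°, lat 91.45980°.
Field (20°×10°, letters A–R): lon ⌊6.86805/20⌋ = 0 → A; lat ⌊91.45980/10⌋ = 9 → J.
Square (2°×1°, digits 0–9): lon ⌊6.86805/2⌋ = 3; lat ⌊1.45980/1⌋ = 1.
Subsquare (5′×2.5′, letters a–x): lon ⌊0.86805/0.0833333⌋ = 10 → k; lat ⌊0.45980/0.0416667⌋ = 11 → l.
Extended square (30″×15″, digits 0–9): lon ⌊0.03472/0.00833333⌋ = 4; lat ⌊0.00147/0.00416667⌋ = 0.

AJ31kl40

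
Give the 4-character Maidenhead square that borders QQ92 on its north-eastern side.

RQ03

Longitude square 9; +1 → 10, wraps to 0, carry into field.
Longitude field Q = 16; +1 → 17 = R.
Latitude square 2; +1 → 3.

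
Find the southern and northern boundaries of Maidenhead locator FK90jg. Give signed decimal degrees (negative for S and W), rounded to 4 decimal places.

10.2500, 10.2917

Field F=5, K=10: +5·20° lon, +10·10° lat → SW at lon -80°, lat 10°.
Square 9, 0: +9·2° lon, +0·1° lat → SW at lon -62°, lat 10°.
Subsquare j=9, g=6: +9·0.0833333° lon, +6·0.0416667° lat → SW at lon -61.25°, lat 10.25°.
Cell spans 0.0833333° lon × 0.0416667° lat.
south 10.2500, north 10.2917.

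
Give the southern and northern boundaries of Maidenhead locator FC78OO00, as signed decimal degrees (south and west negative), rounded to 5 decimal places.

-61.41667, -61.41250

Field F=5, C=2: +5·20° lon, +2·10° lat → SW at lon -80°, lat -70°.
Square 7, 8: +7·2° lon, +8·1° lat → SW at lon -66°, lat -62°.
Subsquare o=14, o=14: +14·0.0833333° lon, +14·0.0416667° lat → SW at lon -64.8333°, lat -61.4167°.
Extended square 0, 0: +0·0.00833333° lon, +0·0.00416667° lat → SW at lon -64.8333°, lat -61.4167°.
Cell spans 0.00833333° lon × 0.00416667° lat.
south -61.41667, north -61.41250.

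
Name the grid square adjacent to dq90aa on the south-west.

DP89xx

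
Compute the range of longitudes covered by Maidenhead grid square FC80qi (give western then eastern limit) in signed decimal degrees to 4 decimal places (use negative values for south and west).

Field F=5, C=2: +5·20° lon, +2·10° lat → SW at lon -80°, lat -70°.
Square 8, 0: +8·2° lon, +0·1° lat → SW at lon -64°, lat -70°.
Subsquare q=16, i=8: +16·0.0833333° lon, +8·0.0416667° lat → SW at lon -62.6667°, lat -69.6667°.
Cell spans 0.0833333° lon × 0.0416667° lat.
west -62.6667, east -62.5833.

-62.6667, -62.5833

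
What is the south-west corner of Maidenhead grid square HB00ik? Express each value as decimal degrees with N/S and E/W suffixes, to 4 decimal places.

79.5833° S, 39.3333° W

Field H=7, B=1: +7·20° lon, +1·10° lat → SW at lon -40°, lat -80°.
Square 0, 0: +0·2° lon, +0·1° lat → SW at lon -40°, lat -80°.
Subsquare i=8, k=10: +8·0.0833333° lon, +10·0.0416667° lat → SW at lon -39.3333°, lat -79.5833°.
latitude 79.5833° S, longitude 39.3333° W.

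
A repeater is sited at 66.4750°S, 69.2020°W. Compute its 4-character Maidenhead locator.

Shift to the Maidenhead origin (180°W, 90°S): lon 110.80, lat 23.53.
Field: 110.80/20 → 5 → F, 23.53/10 → 2 → C; chars FC.
Square: 10.80/2 → 5, 3.53/1 → 3; chars 53.

FC53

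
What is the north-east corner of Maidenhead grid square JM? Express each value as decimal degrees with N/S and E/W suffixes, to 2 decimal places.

40.00° N, 20.00° E

Field J=9, M=12: +9·20° lon, +12·10° lat → SW at lon 0°, lat 30°.
Cell spans 20° lon × 10° lat. NE corner is SW corner plus one full cell.
latitude 40.00° N, longitude 20.00° E.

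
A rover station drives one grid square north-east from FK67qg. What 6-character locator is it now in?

Longitude subsquare q = 16; +1 → 17 = r.
Latitude subsquare g = 6; +1 → 7 = h.

FK67rh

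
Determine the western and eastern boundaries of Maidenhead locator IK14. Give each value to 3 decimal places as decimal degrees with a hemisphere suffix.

18.000° W, 16.000° W

Field I=8, K=10: +8·20° lon, +10·10° lat → SW at lon -20°, lat 10°.
Square 1, 4: +1·2° lon, +4·1° lat → SW at lon -18°, lat 14°.
Cell spans 2° lon × 1° lat.
west 18.000° W, east 16.000° W.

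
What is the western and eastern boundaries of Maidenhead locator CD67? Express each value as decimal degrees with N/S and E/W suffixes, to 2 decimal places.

128.00° W, 126.00° W

Field C=2, D=3: +2·20° lon, +3·10° lat → SW at lon -140°, lat -60°.
Square 6, 7: +6·2° lon, +7·1° lat → SW at lon -128°, lat -53°.
Cell spans 2° lon × 1° lat.
west 128.00° W, east 126.00° W.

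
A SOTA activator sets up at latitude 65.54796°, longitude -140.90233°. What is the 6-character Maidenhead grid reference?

Add 180° to longitude and 90° to latitude: 39.0977, 155.5480.
Field (20°×10°, letters A–R): lon ⌊39.0977/20⌋ = 1 → B; lat ⌊155.5480/10⌋ = 15 → P.
Square (2°×1°, digits 0–9): lon ⌊19.0977/2⌋ = 9; lat ⌊5.5480/1⌋ = 5.
Subsquare (5′×2.5′, letters a–x): lon ⌊1.0977/0.0833333⌋ = 13 → n; lat ⌊0.5480/0.0416667⌋ = 13 → n.

BP95nn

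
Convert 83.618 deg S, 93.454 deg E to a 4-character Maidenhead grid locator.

NA66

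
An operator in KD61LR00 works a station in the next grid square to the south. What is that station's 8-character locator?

KD61lq09

Latitude extended square 0; −1 → -1, wraps to 9, carry into subsquare.
Latitude subsquare r = 17; −1 → 16 = q.
The longitude characters are unchanged.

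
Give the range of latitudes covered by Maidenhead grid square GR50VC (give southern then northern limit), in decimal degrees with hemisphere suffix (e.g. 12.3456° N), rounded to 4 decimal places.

Field G=6, R=17: +6·20° lon, +17·10° lat → SW at lon -60°, lat 80°.
Square 5, 0: +5·2° lon, +0·1° lat → SW at lon -50°, lat 80°.
Subsquare v=21, c=2: +21·0.0833333° lon, +2·0.0416667° lat → SW at lon -48.25°, lat 80.0833°.
Cell spans 0.0833333° lon × 0.0416667° lat.
south 80.0833° N, north 80.1250° N.

80.0833° N, 80.1250° N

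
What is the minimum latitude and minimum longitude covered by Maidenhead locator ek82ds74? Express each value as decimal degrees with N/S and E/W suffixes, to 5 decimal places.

12.76667° N, 83.69167° W

Field E=4, K=10: +4·20° lon, +10·10° lat → SW at lon -100°, lat 10°.
Square 8, 2: +8·2° lon, +2·1° lat → SW at lon -84°, lat 12°.
Subsquare d=3, s=18: +3·0.0833333° lon, +18·0.0416667° lat → SW at lon -83.75°, lat 12.75°.
Extended square 7, 4: +7·0.00833333° lon, +4·0.00416667° lat → SW at lon -83.6917°, lat 12.7667°.
latitude 12.76667° N, longitude 83.69167° W.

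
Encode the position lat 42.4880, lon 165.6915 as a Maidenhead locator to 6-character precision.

RN22ul

Add 180° to longitude and 90° to latitude: 345.6915, 132.4880.
Field: lon ⌊345.6915/20⌋ = 17 → R; lat ⌊132.4880/10⌋ = 13 → N.
Square: lon ⌊5.6915/2⌋ = 2; lat ⌊2.4880/1⌋ = 2.
Subsquare: lon ⌊1.6915/0.0833333⌋ = 20 → u; lat ⌊0.4880/0.0416667⌋ = 11 → l.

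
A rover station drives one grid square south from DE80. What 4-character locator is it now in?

DD89

Latitude square 0; −1 → -1, wraps to 9, carry into field.
Latitude field E = 4; −1 → 3 = D.
The longitude characters are unchanged.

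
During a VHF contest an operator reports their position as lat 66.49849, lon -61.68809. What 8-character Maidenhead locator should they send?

Add 180° to longitude and 90° to latitude: 118.31191, 156.49849.
Field (20°×10°, letters A–R): lon ⌊118.31191/20⌋ = 5 → F; lat ⌊156.49849/10⌋ = 15 → P.
Square (2°×1°, digits 0–9): lon ⌊18.31191/2⌋ = 9; lat ⌊6.49849/1⌋ = 6.
Subsquare (5′×2.5′, letters a–x): lon ⌊0.31191/0.0833333⌋ = 3 → d; lat ⌊0.49849/0.0416667⌋ = 11 → l.
Extended square (30″×15″, digits 0–9): lon ⌊0.06191/0.00833333⌋ = 7; lat ⌊0.04016/0.00416667⌋ = 9.

FP96dl79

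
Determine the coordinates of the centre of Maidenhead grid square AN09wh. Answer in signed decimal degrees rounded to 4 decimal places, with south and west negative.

49.3125, -178.1250

Field A=0, N=13: +0·20° lon, +13·10° lat → SW at lon -180°, lat 40°.
Square 0, 9: +0·2° lon, +9·1° lat → SW at lon -180°, lat 49°.
Subsquare w=22, h=7: +22·0.0833333° lon, +7·0.0416667° lat → SW at lon -178.167°, lat 49.2917°.
Cell spans 0.0833333° lon × 0.0416667° lat. Centre is SW corner plus half of each.
latitude 49.3125, longitude -178.1250.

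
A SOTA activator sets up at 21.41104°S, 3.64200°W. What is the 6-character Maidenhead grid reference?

IG88eo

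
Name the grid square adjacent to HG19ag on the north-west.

HG09xh

Longitude subsquare a = 0; −1 → -1, wraps to 23 = x, carry into square.
Longitude square 1; −1 → 0.
Latitude subsquare g = 6; +1 → 7 = h.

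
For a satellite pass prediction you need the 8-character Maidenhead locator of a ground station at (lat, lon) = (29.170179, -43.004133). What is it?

GL89le90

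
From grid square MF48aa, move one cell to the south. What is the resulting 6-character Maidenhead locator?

Latitude subsquare a = 0; −1 → -1, wraps to 23 = x, carry into square.
Latitude square 8; −1 → 7.
The longitude characters are unchanged.

MF47ax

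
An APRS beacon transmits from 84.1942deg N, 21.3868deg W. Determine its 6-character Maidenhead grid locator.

HR94he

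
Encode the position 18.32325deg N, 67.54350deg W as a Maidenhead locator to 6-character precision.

FK68fh

Offset from 180°W / 90°S: lon 112.4565°, lat 108.3233°.
Field: 112.4565/20 → 5 → F, 108.3233/10 → 10 → K; chars FK.
Square: 12.4565/2 → 6, 8.3233/1 → 8; chars 68.
Subsquare: 0.4565/0.0833333 → 5 → f, 0.3233/0.0416667 → 7 → h; chars fh.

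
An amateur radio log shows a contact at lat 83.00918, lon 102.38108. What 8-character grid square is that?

OR13ea52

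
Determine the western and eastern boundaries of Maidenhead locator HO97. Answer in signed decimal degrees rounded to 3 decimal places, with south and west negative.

-22.000, -20.000

Field H=7, O=14: +7·20° lon, +14·10° lat → SW at lon -40°, lat 50°.
Square 9, 7: +9·2° lon, +7·1° lat → SW at lon -22°, lat 57°.
Cell spans 2° lon × 1° lat.
west -22.000, east -20.000.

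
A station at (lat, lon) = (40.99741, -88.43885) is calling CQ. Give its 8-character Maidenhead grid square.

EN50sx79

Add 180° to longitude and 90° to latitude: 91.56115, 130.99741.
Field (20°×10°, letters A–R): 91.56115/20 → 4 → E, 130.99741/10 → 13 → N; chars EN.
Square (2°×1°, digits 0–9): 11.56115/2 → 5, 0.99741/1 → 0; chars 50.
Subsquare (5′×2.5′, letters a–x): 1.56115/0.0833333 → 18 → s, 0.99741/0.0416667 → 23 → x; chars sx.
Extended square (30″×15″, digits 0–9): 0.06115/0.00833333 → 7, 0.03908/0.00416667 → 9; chars 79.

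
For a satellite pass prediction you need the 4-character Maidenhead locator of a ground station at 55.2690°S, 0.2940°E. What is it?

JD04

Add 180° to longitude and 90° to latitude: 180.29, 34.73.
Field: lon ⌊180.29/20⌋ = 9 → J; lat ⌊34.73/10⌋ = 3 → D.
Square: lon ⌊0.29/2⌋ = 0; lat ⌊4.73/1⌋ = 4.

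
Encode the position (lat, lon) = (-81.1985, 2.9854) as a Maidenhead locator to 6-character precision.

JA18lt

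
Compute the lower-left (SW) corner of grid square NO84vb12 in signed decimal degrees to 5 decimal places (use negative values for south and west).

54.05000, 97.75833

Field N=13, O=14: +13·20° lon, +14·10° lat → SW at lon 80°, lat 50°.
Square 8, 4: +8·2° lon, +4·1° lat → SW at lon 96°, lat 54°.
Subsquare v=21, b=1: +21·0.0833333° lon, +1·0.0416667° lat → SW at lon 97.75°, lat 54.0417°.
Extended square 1, 2: +1·0.00833333° lon, +2·0.00416667° lat → SW at lon 97.7583°, lat 54.05°.
latitude 54.05000, longitude 97.75833.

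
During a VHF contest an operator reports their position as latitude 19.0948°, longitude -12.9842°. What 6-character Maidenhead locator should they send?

Shift to the Maidenhead origin (180°W, 90°S): lon 167.0158, lat 109.0948.
Field: 167.0158/20 → 8 → I, 109.0948/10 → 10 → K; chars IK.
Square: 7.0158/2 → 3, 9.0948/1 → 9; chars 39.
Subsquare: 1.0158/0.0833333 → 12 → m, 0.0948/0.0416667 → 2 → c; chars mc.

IK39mc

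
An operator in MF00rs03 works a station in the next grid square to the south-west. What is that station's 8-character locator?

MF00qs92

Longitude extended square 0; −1 → -1, wraps to 9, carry into subsquare.
Longitude subsquare r = 17; −1 → 16 = q.
Latitude extended square 3; −1 → 2.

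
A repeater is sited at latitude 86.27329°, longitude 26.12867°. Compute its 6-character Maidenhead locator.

KR36bg

Offset from 180°W / 90°S: lon 206.1287°, lat 176.2733°.
Field: lon ⌊206.1287/20⌋ = 10 → K; lat ⌊176.2733/10⌋ = 17 → R.
Square: lon ⌊6.1287/2⌋ = 3; lat ⌊6.2733/1⌋ = 6.
Subsquare: lon ⌊0.1287/0.0833333⌋ = 1 → b; lat ⌊0.2733/0.0416667⌋ = 6 → g.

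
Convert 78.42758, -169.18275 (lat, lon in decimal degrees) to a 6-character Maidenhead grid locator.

AQ58jk

Shift to the Maidenhead origin (180°W, 90°S): lon 10.8173, lat 168.4276.
Field (20°×10°, letters A–R): lon ⌊10.8173/20⌋ = 0 → A; lat ⌊168.4276/10⌋ = 16 → Q.
Square (2°×1°, digits 0–9): lon ⌊10.8173/2⌋ = 5; lat ⌊8.4276/1⌋ = 8.
Subsquare (5′×2.5′, letters a–x): lon ⌊0.8173/0.0833333⌋ = 9 → j; lat ⌊0.4276/0.0416667⌋ = 10 → k.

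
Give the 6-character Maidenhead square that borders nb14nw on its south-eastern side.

Longitude subsquare n = 13; +1 → 14 = o.
Latitude subsquare w = 22; −1 → 21 = v.

NB14ov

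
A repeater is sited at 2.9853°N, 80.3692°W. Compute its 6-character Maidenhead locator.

Add 180° to longitude and 90° to latitude: 99.6308, 92.9853.
Field: 99.6308/20 → 4 → E, 92.9853/10 → 9 → J; chars EJ.
Square: 19.6308/2 → 9, 2.9853/1 → 2; chars 92.
Subsquare: 1.6308/0.0833333 → 19 → t, 0.9853/0.0416667 → 23 → x; chars tx.

EJ92tx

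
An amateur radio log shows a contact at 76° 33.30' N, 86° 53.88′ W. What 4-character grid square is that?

EQ66

Shift to the Maidenhead origin (180°W, 90°S): lon 93.10, lat 166.56.
Field: lon ⌊93.10/20⌋ = 4 → E; lat ⌊166.56/10⌋ = 16 → Q.
Square: lon ⌊13.10/2⌋ = 6; lat ⌊6.56/1⌋ = 6.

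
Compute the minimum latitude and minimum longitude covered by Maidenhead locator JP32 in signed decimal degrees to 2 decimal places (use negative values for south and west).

62.00, 6.00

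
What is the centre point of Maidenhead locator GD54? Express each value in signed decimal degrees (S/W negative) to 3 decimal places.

-55.500, -49.000

Field G=6, D=3: +6·20° lon, +3·10° lat → SW at lon -60°, lat -60°.
Square 5, 4: +5·2° lon, +4·1° lat → SW at lon -50°, lat -56°.
Cell spans 2° lon × 1° lat. Centre is SW corner plus half of each.
latitude -55.500, longitude -49.000.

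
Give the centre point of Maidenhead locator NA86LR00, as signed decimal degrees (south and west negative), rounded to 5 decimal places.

-83.28958, 96.92083

Field N=13, A=0: +13·20° lon, +0·10° lat → SW at lon 80°, lat -90°.
Square 8, 6: +8·2° lon, +6·1° lat → SW at lon 96°, lat -84°.
Subsquare l=11, r=17: +11·0.0833333° lon, +17·0.0416667° lat → SW at lon 96.9167°, lat -83.2917°.
Extended square 0, 0: +0·0.00833333° lon, +0·0.00416667° lat → SW at lon 96.9167°, lat -83.2917°.
Cell spans 0.00833333° lon × 0.00416667° lat. Centre is SW corner plus half of each.
latitude -83.28958, longitude 96.92083.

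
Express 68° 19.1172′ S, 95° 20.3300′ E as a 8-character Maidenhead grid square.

NC71qq03

Add 180° to longitude and 90° to latitude: 275.33883, 21.68138.
Field: lon ⌊275.33883/20⌋ = 13 → N; lat ⌊21.68138/10⌋ = 2 → C.
Square: lon ⌊15.33883/2⌋ = 7; lat ⌊1.68138/1⌋ = 1.
Subsquare: lon ⌊1.33883/0.0833333⌋ = 16 → q; lat ⌊0.68138/0.0416667⌋ = 16 → q.
Extended square: lon ⌊0.00550/0.00833333⌋ = 0; lat ⌊0.01471/0.00416667⌋ = 3.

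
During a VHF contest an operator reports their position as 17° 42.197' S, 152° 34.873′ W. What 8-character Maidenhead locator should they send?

Shift to the Maidenhead origin (180°W, 90°S): lon 27.41878, lat 72.29672.
Field: lon ⌊27.41878/20⌋ = 1 → B; lat ⌊72.29672/10⌋ = 7 → H.
Square: lon ⌊7.41878/2⌋ = 3; lat ⌊2.29672/1⌋ = 2.
Subsquare: lon ⌊1.41878/0.0833333⌋ = 17 → r; lat ⌊0.29672/0.0416667⌋ = 7 → h.
Extended square: lon ⌊0.00212/0.00833333⌋ = 0; lat ⌊0.00505/0.00416667⌋ = 1.

BH32rh01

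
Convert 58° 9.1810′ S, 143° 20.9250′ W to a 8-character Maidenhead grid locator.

Offset from 180°W / 90°S: lon 36.65125°, lat 31.84698°.
Field (20°×10°, letters A–R): 36.65125/20 → 1 → B, 31.84698/10 → 3 → D; chars BD.
Square (2°×1°, digits 0–9): 16.65125/2 → 8, 1.84698/1 → 1; chars 81.
Subsquare (5′×2.5′, letters a–x): 0.65125/0.0833333 → 7 → h, 0.84698/0.0416667 → 20 → u; chars hu.
Extended square (30″×15″, digits 0–9): 0.06792/0.00833333 → 8, 0.01365/0.00416667 → 3; chars 83.

BD81hu83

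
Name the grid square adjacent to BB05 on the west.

Longitude square 0; −1 → -1, wraps to 9, carry into field.
Longitude field B = 1; −1 → 0 = A.
The latitude characters are unchanged.

AB95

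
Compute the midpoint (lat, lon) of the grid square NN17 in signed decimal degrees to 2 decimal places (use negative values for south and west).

47.50, 83.00

Field N=13, N=13: +13·20° lon, +13·10° lat → SW at lon 80°, lat 40°.
Square 1, 7: +1·2° lon, +7·1° lat → SW at lon 82°, lat 47°.
Cell spans 2° lon × 1° lat. Centre is SW corner plus half of each.
latitude 47.50, longitude 83.00.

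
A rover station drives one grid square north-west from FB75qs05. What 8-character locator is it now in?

Longitude extended square 0; −1 → -1, wraps to 9, carry into subsquare.
Longitude subsquare q = 16; −1 → 15 = p.
Latitude extended square 5; +1 → 6.

FB75ps96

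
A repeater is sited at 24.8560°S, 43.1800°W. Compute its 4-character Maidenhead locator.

GG85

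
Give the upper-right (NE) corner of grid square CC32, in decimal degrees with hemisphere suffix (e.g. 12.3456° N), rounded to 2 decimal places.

Field C=2, C=2: +2·20° lon, +2·10° lat → SW at lon -140°, lat -70°.
Square 3, 2: +3·2° lon, +2·1° lat → SW at lon -134°, lat -68°.
Cell spans 2° lon × 1° lat. NE corner is SW corner plus one full cell.
latitude 67.00° S, longitude 132.00° W.

67.00° S, 132.00° W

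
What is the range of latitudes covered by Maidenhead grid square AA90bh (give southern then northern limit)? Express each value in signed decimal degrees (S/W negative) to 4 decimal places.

-89.7083, -89.6667

Field A=0, A=0: +0·20° lon, +0·10° lat → SW at lon -180°, lat -90°.
Square 9, 0: +9·2° lon, +0·1° lat → SW at lon -162°, lat -90°.
Subsquare b=1, h=7: +1·0.0833333° lon, +7·0.0416667° lat → SW at lon -161.917°, lat -89.7083°.
Cell spans 0.0833333° lon × 0.0416667° lat.
south -89.7083, north -89.6667.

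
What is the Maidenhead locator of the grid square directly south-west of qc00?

PB99

Longitude square 0; −1 → -1, wraps to 9, carry into field.
Longitude field Q = 16; −1 → 15 = P.
Latitude square 0; −1 → -1, wraps to 9, carry into field.
Latitude field C = 2; −1 → 1 = B.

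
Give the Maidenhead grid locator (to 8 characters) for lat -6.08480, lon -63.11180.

FI83kv69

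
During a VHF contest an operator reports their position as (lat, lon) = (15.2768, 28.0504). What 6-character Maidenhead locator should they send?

KK45ag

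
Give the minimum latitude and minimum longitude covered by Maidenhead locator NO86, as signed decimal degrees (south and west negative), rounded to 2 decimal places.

56.00, 96.00

Field N=13, O=14: +13·20° lon, +14·10° lat → SW at lon 80°, lat 50°.
Square 8, 6: +8·2° lon, +6·1° lat → SW at lon 96°, lat 56°.
latitude 56.00, longitude 96.00.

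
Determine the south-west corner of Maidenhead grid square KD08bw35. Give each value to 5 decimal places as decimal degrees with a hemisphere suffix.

51.06250° S, 20.10833° E

Field K=10, D=3: +10·20° lon, +3·10° lat → SW at lon 20°, lat -60°.
Square 0, 8: +0·2° lon, +8·1° lat → SW at lon 20°, lat -52°.
Subsquare b=1, w=22: +1·0.0833333° lon, +22·0.0416667° lat → SW at lon 20.0833°, lat -51.0833°.
Extended square 3, 5: +3·0.00833333° lon, +5·0.00416667° lat → SW at lon 20.1083°, lat -51.0625°.
latitude 51.06250° S, longitude 20.10833° E.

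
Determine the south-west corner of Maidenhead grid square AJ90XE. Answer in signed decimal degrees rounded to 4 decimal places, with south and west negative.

0.1667, -160.0833

Field A=0, J=9: +0·20° lon, +9·10° lat → SW at lon -180°, lat 0°.
Square 9, 0: +9·2° lon, +0·1° lat → SW at lon -162°, lat 0°.
Subsquare x=23, e=4: +23·0.0833333° lon, +4·0.0416667° lat → SW at lon -160.083°, lat 0.166667°.
latitude 0.1667, longitude -160.0833.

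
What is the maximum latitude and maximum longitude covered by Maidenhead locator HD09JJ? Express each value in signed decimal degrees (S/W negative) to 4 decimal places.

-50.5833, -39.1667

Field H=7, D=3: +7·20° lon, +3·10° lat → SW at lon -40°, lat -60°.
Square 0, 9: +0·2° lon, +9·1° lat → SW at lon -40°, lat -51°.
Subsquare j=9, j=9: +9·0.0833333° lon, +9·0.0416667° lat → SW at lon -39.25°, lat -50.625°.
Cell spans 0.0833333° lon × 0.0416667° lat. NE corner is SW corner plus one full cell.
latitude -50.5833, longitude -39.1667.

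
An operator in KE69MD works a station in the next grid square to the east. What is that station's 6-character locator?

KE69nd

Longitude subsquare m = 12; +1 → 13 = n.
The latitude characters are unchanged.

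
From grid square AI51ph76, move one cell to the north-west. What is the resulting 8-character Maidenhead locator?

Longitude extended square 7; −1 → 6.
Latitude extended square 6; +1 → 7.

AI51ph67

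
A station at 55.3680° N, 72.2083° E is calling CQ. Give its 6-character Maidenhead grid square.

MO65ci

Offset from 180°W / 90°S: lon 252.2083°, lat 145.3680°.
Field (20°×10°, letters A–R): 252.2083/20 → 12 → M, 145.3680/10 → 14 → O; chars MO.
Square (2°×1°, digits 0–9): 12.2083/2 → 6, 5.3680/1 → 5; chars 65.
Subsquare (5′×2.5′, letters a–x): 0.2083/0.0833333 → 2 → c, 0.3680/0.0416667 → 8 → i; chars ci.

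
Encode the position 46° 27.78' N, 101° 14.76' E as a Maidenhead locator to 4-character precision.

Shift to the Maidenhead origin (180°W, 90°S): lon 281.25, lat 136.46.
Field: lon ⌊281.25/20⌋ = 14 → O; lat ⌊136.46/10⌋ = 13 → N.
Square: lon ⌊1.25/2⌋ = 0; lat ⌊6.46/1⌋ = 6.

ON06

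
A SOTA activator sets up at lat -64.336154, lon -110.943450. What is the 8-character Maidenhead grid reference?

DC45mp69

Shift to the Maidenhead origin (180°W, 90°S): lon 69.05655, lat 25.66385.
Field: 69.05655/20 → 3 → D, 25.66385/10 → 2 → C; chars DC.
Square: 9.05655/2 → 4, 5.66385/1 → 5; chars 45.
Subsquare: 1.05655/0.0833333 → 12 → m, 0.66385/0.0416667 → 15 → p; chars mp.
Extended square: 0.05655/0.00833333 → 6, 0.03885/0.00416667 → 9; chars 69.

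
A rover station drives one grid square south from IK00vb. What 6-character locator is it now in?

IK00va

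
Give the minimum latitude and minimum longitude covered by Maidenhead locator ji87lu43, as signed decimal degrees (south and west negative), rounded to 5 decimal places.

Field J=9, I=8: +9·20° lon, +8·10° lat → SW at lon 0°, lat -10°.
Square 8, 7: +8·2° lon, +7·1° lat → SW at lon 16°, lat -3°.
Subsquare l=11, u=20: +11·0.0833333° lon, +20·0.0416667° lat → SW at lon 16.9167°, lat -2.16667°.
Extended square 4, 3: +4·0.00833333° lon, +3·0.00416667° lat → SW at lon 16.95°, lat -2.15417°.
latitude -2.15417, longitude 16.95000.

-2.15417, 16.95000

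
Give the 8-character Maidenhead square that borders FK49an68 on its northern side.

FK49an69

Latitude extended square 8; +1 → 9.
The longitude characters are unchanged.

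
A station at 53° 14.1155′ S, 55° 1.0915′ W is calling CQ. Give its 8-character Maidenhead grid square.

Shift to the Maidenhead origin (180°W, 90°S): lon 124.98181, lat 36.76474.
Field (20°×10°, letters A–R): 124.98181/20 → 6 → G, 36.76474/10 → 3 → D; chars GD.
Square (2°×1°, digits 0–9): 4.98181/2 → 2, 6.76474/1 → 6; chars 26.
Subsquare (5′×2.5′, letters a–x): 0.98181/0.0833333 → 11 → l, 0.76474/0.0416667 → 18 → s; chars ls.
Extended square (30″×15″, digits 0–9): 0.06514/0.00833333 → 7, 0.01474/0.00416667 → 3; chars 73.

GD26ls73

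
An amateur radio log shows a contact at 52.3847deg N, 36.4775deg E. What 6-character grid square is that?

Shift to the Maidenhead origin (180°W, 90°S): lon 216.4775, lat 142.3847.
Field: 216.4775/20 → 10 → K, 142.3847/10 → 14 → O; chars KO.
Square: 16.4775/2 → 8, 2.3847/1 → 2; chars 82.
Subsquare: 0.4775/0.0833333 → 5 → f, 0.3847/0.0416667 → 9 → j; chars fj.

KO82fj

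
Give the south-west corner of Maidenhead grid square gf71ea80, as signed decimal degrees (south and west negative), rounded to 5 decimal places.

Field G=6, F=5: +6·20° lon, +5·10° lat → SW at lon -60°, lat -40°.
Square 7, 1: +7·2° lon, +1·1° lat → SW at lon -46°, lat -39°.
Subsquare e=4, a=0: +4·0.0833333° lon, +0·0.0416667° lat → SW at lon -45.6667°, lat -39°.
Extended square 8, 0: +8·0.00833333° lon, +0·0.00416667° lat → SW at lon -45.6°, lat -39°.
latitude -39.00000, longitude -45.60000.

-39.00000, -45.60000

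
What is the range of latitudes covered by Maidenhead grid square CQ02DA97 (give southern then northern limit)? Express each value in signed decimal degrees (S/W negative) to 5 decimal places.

72.02917, 72.03333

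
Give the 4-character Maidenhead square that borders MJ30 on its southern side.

MI39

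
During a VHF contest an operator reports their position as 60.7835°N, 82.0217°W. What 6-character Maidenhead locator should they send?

EP80xs

Shift to the Maidenhead origin (180°W, 90°S): lon 97.9783, lat 150.7835.
Field: 97.9783/20 → 4 → E, 150.7835/10 → 15 → P; chars EP.
Square: 17.9783/2 → 8, 0.7835/1 → 0; chars 80.
Subsquare: 1.9783/0.0833333 → 23 → x, 0.7835/0.0416667 → 18 → s; chars xs.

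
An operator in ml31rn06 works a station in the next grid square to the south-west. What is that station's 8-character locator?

ML31qn95

Longitude extended square 0; −1 → -1, wraps to 9, carry into subsquare.
Longitude subsquare r = 17; −1 → 16 = q.
Latitude extended square 6; −1 → 5.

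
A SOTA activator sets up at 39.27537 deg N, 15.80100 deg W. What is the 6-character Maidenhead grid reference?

IM29cg

Shift to the Maidenhead origin (180°W, 90°S): lon 164.1990, lat 129.2754.
Field: lon ⌊164.1990/20⌋ = 8 → I; lat ⌊129.2754/10⌋ = 12 → M.
Square: lon ⌊4.1990/2⌋ = 2; lat ⌊9.2754/1⌋ = 9.
Subsquare: lon ⌊0.1990/0.0833333⌋ = 2 → c; lat ⌊0.2754/0.0416667⌋ = 6 → g.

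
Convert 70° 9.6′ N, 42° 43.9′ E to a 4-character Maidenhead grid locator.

LQ10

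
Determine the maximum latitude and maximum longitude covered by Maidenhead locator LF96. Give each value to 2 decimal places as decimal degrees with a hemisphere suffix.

Field L=11, F=5: +11·20° lon, +5·10° lat → SW at lon 40°, lat -40°.
Square 9, 6: +9·2° lon, +6·1° lat → SW at lon 58°, lat -34°.
Cell spans 2° lon × 1° lat. NE corner is SW corner plus one full cell.
latitude 33.00° S, longitude 60.00° E.

33.00° S, 60.00° E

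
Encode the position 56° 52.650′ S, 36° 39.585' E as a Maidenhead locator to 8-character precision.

KD83hc99

Add 180° to longitude and 90° to latitude: 216.65975, 33.12250.
Field: 216.65975/20 → 10 → K, 33.12250/10 → 3 → D; chars KD.
Square: 16.65975/2 → 8, 3.12250/1 → 3; chars 83.
Subsquare: 0.65975/0.0833333 → 7 → h, 0.12250/0.0416667 → 2 → c; chars hc.
Extended square: 0.07642/0.00833333 → 9, 0.03917/0.00416667 → 9; chars 99.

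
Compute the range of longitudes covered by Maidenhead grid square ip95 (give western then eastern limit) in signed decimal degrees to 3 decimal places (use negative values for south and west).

Field I=8, P=15: +8·20° lon, +15·10° lat → SW at lon -20°, lat 60°.
Square 9, 5: +9·2° lon, +5·1° lat → SW at lon -2°, lat 65°.
Cell spans 2° lon × 1° lat.
west -2.000, east 0.000.

-2.000, 0.000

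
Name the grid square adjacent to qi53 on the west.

QI43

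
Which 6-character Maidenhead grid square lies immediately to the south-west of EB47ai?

EB37xh

Longitude subsquare a = 0; −1 → -1, wraps to 23 = x, carry into square.
Longitude square 4; −1 → 3.
Latitude subsquare i = 8; −1 → 7 = h.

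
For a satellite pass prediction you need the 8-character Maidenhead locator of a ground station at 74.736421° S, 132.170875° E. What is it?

PB65cg03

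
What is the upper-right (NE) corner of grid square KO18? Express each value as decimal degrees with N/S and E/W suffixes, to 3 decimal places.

59.000° N, 24.000° E

Field K=10, O=14: +10·20° lon, +14·10° lat → SW at lon 20°, lat 50°.
Square 1, 8: +1·2° lon, +8·1° lat → SW at lon 22°, lat 58°.
Cell spans 2° lon × 1° lat. NE corner is SW corner plus one full cell.
latitude 59.000° N, longitude 24.000° E.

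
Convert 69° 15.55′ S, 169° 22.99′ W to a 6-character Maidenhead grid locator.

Offset from 180°W / 90°S: lon 10.6168°, lat 20.7408°.
Field: lon ⌊10.6168/20⌋ = 0 → A; lat ⌊20.7408/10⌋ = 2 → C.
Square: lon ⌊10.6168/2⌋ = 5; lat ⌊0.7408/1⌋ = 0.
Subsquare: lon ⌊0.6168/0.0833333⌋ = 7 → h; lat ⌊0.7408/0.0416667⌋ = 17 → r.

AC50hr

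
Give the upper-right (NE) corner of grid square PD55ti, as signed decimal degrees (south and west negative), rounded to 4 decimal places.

-54.6250, 131.6667

Field P=15, D=3: +15·20° lon, +3·10° lat → SW at lon 120°, lat -60°.
Square 5, 5: +5·2° lon, +5·1° lat → SW at lon 130°, lat -55°.
Subsquare t=19, i=8: +19·0.0833333° lon, +8·0.0416667° lat → SW at lon 131.583°, lat -54.6667°.
Cell spans 0.0833333° lon × 0.0416667° lat. NE corner is SW corner plus one full cell.
latitude -54.6250, longitude 131.6667.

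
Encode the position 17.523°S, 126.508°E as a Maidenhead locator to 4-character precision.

Offset from 180°W / 90°S: lon 306.51°, lat 72.48°.
Field: 306.51/20 → 15 → P, 72.48/10 → 7 → H; chars PH.
Square: 6.51/2 → 3, 2.48/1 → 2; chars 32.

PH32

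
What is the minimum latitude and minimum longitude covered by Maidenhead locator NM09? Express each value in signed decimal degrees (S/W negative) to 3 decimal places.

39.000, 80.000

Field N=13, M=12: +13·20° lon, +12·10° lat → SW at lon 80°, lat 30°.
Square 0, 9: +0·2° lon, +9·1° lat → SW at lon 80°, lat 39°.
latitude 39.000, longitude 80.000.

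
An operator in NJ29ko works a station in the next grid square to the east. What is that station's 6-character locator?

NJ29lo

Longitude subsquare k = 10; +1 → 11 = l.
The latitude characters are unchanged.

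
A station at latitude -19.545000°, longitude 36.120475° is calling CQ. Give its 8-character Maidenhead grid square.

Add 180° to longitude and 90° to latitude: 216.12047, 70.45500.
Field: lon ⌊216.12047/20⌋ = 10 → K; lat ⌊70.45500/10⌋ = 7 → H.
Square: lon ⌊16.12047/2⌋ = 8; lat ⌊0.45500/1⌋ = 0.
Subsquare: lon ⌊0.12047/0.0833333⌋ = 1 → b; lat ⌊0.45500/0.0416667⌋ = 10 → k.
Extended square: lon ⌊0.03714/0.00833333⌋ = 4; lat ⌊0.03833/0.00416667⌋ = 9.

KH80bk49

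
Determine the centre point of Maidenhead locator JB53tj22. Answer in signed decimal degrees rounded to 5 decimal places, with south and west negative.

-76.61458, 11.60417

Field J=9, B=1: +9·20° lon, +1·10° lat → SW at lon 0°, lat -80°.
Square 5, 3: +5·2° lon, +3·1° lat → SW at lon 10°, lat -77°.
Subsquare t=19, j=9: +19·0.0833333° lon, +9·0.0416667° lat → SW at lon 11.5833°, lat -76.625°.
Extended square 2, 2: +2·0.00833333° lon, +2·0.00416667° lat → SW at lon 11.6°, lat -76.6167°.
Cell spans 0.00833333° lon × 0.00416667° lat. Centre is SW corner plus half of each.
latitude -76.61458, longitude 11.60417.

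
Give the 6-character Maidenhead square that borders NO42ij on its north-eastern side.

Longitude subsquare i = 8; +1 → 9 = j.
Latitude subsquare j = 9; +1 → 10 = k.

NO42jk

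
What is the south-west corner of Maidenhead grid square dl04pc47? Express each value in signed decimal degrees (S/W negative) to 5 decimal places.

24.11250, -118.71667

Field D=3, L=11: +3·20° lon, +11·10° lat → SW at lon -120°, lat 20°.
Square 0, 4: +0·2° lon, +4·1° lat → SW at lon -120°, lat 24°.
Subsquare p=15, c=2: +15·0.0833333° lon, +2·0.0416667° lat → SW at lon -118.75°, lat 24.0833°.
Extended square 4, 7: +4·0.00833333° lon, +7·0.00416667° lat → SW at lon -118.717°, lat 24.1125°.
latitude 24.11250, longitude -118.71667.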